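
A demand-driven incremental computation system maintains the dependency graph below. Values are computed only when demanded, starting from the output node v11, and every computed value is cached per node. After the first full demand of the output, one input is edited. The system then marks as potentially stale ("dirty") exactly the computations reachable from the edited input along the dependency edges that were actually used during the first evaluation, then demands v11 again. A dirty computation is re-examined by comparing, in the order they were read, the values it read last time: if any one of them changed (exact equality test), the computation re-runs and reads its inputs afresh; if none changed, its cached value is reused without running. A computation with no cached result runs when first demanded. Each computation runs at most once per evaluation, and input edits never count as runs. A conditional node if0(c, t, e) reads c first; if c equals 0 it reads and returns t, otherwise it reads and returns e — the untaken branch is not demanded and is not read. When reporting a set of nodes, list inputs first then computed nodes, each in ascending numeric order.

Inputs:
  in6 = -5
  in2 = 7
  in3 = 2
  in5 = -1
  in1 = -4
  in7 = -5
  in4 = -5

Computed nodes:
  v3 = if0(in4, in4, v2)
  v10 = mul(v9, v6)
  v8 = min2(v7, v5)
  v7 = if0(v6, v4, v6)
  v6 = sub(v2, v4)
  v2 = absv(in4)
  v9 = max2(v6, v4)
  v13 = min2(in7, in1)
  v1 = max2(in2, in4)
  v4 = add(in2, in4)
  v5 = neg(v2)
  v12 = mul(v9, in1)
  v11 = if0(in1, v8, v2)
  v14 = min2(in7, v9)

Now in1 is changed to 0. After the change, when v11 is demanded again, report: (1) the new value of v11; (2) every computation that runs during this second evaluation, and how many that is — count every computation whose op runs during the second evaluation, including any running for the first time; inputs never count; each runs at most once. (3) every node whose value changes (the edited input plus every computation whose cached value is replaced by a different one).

First evaluation (everything demanded from the output):
  v2 = absv(-5) = 5
  v11 = if0(in1=-4 -> else branch v2) = 5

Propagation after the edit:
  v4: demanded for the first time — runs, produces 2.
  v5: demanded for the first time — runs, produces -5.
  v6: demanded for the first time — runs, produces 3.
  v7: demanded for the first time — runs, produces 3.
  v8: demanded for the first time — runs, produces -5.
  v11: runs — in1 -4->0; result -5.

Key observation: a condition flipped, so demand reaches new nodes — v4, v5, v6, v7, v8 run for the first time.

New value of v11: -5.
Computations that run: v4, v5, v6, v7, v8, v11 — 6 in total.
Values that change: in1, v11.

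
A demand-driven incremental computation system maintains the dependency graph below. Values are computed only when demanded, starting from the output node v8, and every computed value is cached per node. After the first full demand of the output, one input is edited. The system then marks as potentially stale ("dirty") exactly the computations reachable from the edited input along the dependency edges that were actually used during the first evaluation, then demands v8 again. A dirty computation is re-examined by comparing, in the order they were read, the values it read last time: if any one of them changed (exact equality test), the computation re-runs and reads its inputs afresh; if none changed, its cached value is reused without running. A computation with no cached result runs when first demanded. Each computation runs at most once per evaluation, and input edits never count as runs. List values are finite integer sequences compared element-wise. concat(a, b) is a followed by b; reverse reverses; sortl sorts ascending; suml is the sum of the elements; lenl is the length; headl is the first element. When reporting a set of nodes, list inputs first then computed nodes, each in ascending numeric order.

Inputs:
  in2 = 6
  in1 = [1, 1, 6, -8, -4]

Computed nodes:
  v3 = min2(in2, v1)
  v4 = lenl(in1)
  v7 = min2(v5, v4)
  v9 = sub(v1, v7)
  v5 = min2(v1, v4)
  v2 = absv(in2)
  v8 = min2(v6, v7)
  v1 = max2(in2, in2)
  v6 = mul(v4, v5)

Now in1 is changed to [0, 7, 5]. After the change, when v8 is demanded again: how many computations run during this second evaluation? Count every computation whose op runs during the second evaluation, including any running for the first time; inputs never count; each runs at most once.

First evaluation (everything demanded from the output):
  v1 = max2(6, 6) = 6
  v4 = lenl([1, 1, 6, -8, -4]) = 5
  v5 = min2(6, 5) = 5
  v6 = mul(5, 5) = 25
  v7 = min2(5, 5) = 5
  v8 = min2(25, 5) = 5

Propagation after the edit:
  v4: runs — in1 [1, 1, 6, -8, -4]->[0, 7, 5]; result 3.
  v5: runs — v4 5->3; result 3.
  v6: runs — v4 5->3; v5 5->3; result 9.
  v7: runs — v5 5->3; v4 5->3; result 3.
  v8: runs — v6 25->9; v7 5->3; result 3.

Computations that run: v4, v5, v6, v7, v8 — 5 in total.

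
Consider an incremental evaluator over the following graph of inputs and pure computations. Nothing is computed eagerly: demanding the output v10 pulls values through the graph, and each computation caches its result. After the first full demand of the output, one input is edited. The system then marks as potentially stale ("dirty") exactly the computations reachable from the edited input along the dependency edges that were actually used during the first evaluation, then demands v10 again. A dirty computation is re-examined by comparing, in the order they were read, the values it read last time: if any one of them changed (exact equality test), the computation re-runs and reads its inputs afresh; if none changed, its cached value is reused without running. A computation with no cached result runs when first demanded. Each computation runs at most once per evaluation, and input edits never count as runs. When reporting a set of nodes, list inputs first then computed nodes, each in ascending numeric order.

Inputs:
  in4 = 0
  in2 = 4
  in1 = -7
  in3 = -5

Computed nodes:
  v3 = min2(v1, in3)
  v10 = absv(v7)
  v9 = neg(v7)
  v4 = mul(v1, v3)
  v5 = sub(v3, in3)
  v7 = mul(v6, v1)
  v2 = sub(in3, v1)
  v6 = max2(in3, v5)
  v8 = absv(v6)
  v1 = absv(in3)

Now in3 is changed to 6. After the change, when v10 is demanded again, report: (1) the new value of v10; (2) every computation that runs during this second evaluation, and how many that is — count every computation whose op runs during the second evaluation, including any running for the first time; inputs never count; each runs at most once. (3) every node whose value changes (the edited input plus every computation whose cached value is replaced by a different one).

v10 now evaluates to 36.
Run set: v1, v3, v5, v6, v7, v10 (6 run).
Changed values: in3, v1, v3, v6, v7, v10.

Initial pass — values computed on the first demand:
  v1 = absv(-5) = 5
  v3 = min2(5, -5) = -5
  v5 = sub(-5, -5) = 0
  v6 = max2(-5, 0) = 0
  v7 = mul(0, 5) = 0
  v10 = absv(0) = 0

Second demand — change propagation:
  v1: re-runs because in3 -5->6; new result 6.
  v3: re-runs because v1 5->6; in3 -5->6; new result 6.
  v5: re-runs because v3 -5->6; in3 -5->6; new result 0 (unchanged).
  v6: re-runs because in3 -5->6; new result 6.
  v7: re-runs because v6 0->6; v1 5->6; new result 36.
  v10: re-runs because v7 0->36; new result 36.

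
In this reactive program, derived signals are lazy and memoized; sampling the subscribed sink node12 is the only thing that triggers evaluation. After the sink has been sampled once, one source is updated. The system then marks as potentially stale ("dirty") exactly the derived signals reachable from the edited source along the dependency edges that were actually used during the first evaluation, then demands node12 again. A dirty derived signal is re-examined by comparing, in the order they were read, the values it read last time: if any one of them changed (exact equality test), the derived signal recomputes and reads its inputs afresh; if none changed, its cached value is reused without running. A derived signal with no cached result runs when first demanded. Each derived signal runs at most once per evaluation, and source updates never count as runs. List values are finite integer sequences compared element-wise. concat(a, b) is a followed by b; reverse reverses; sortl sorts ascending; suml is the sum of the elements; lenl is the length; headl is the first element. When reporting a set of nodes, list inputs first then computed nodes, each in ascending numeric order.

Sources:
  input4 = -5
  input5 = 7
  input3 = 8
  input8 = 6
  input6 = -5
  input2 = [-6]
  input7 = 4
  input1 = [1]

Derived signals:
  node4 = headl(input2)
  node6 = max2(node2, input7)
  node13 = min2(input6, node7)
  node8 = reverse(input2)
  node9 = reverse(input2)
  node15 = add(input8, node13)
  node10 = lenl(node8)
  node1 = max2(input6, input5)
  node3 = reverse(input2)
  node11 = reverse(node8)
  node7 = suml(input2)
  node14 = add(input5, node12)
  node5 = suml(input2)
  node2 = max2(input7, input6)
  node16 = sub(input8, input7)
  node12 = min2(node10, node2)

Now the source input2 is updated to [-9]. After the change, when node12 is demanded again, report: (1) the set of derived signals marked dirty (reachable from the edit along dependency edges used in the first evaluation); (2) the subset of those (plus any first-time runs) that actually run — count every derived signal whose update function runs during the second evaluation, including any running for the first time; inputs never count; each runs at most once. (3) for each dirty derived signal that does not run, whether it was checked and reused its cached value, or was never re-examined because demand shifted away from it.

First demand of the output computes:
  node2 = max2(4, -5) = 4
  node8 = reverse([-6]) = [-6]
  node10 = lenl([-6]) = 1
  node12 = min2(1, 4) = 1

After the edit, cleaning proceeds:
  node8: a read changed (input2 [-6]->[-9]) — executes, giving [-9].
  node10: a read changed (node8 [-6]->[-9]) — executes, giving 1 — identical to its old value.
  node12: dirty, but its reads are unchanged (node10 unchanged, node2 unchanged); cached 1 stands.

Note the absorption at node10: it re-runs yet its value is the same, leaving the output's value untouched.

The edit dirties: node8, node10, node12.
2 derived signals run: node8, node10.
Cache hits after checking: node12.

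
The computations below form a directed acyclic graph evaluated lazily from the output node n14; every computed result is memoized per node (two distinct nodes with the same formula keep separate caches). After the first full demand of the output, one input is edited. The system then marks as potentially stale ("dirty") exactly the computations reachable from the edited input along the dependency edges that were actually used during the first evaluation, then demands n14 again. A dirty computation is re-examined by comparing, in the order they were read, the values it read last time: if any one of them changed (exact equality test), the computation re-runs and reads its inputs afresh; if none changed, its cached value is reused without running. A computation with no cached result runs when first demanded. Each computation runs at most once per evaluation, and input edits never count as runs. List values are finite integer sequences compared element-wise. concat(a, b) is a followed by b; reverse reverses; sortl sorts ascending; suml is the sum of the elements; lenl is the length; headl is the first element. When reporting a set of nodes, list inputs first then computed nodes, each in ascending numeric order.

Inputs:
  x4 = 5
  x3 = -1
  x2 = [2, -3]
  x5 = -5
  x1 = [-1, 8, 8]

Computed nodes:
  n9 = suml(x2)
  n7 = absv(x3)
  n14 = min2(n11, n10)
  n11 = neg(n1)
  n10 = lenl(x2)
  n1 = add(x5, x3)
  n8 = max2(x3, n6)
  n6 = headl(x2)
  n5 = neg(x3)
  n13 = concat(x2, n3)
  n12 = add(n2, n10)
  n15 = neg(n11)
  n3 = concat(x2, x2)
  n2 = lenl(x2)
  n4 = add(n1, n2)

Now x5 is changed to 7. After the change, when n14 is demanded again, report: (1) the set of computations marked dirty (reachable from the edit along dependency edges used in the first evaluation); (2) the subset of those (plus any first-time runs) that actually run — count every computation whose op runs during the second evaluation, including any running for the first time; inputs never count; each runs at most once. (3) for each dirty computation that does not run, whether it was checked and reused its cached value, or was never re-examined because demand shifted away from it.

The edit dirties: n1, n11, n14.
3 computations run: n1, n11, n14.
No dirty computation escaped a run.

First demand of the output computes:
  n1 = add(-5, -1) = -6
  n10 = lenl([2, -3]) = 2
  n11 = neg(-6) = 6
  n14 = min2(6, 2) = 2

After the edit, cleaning proceeds:
  n1: a read changed (x5 -5->7) — executes, giving 6.
  n11: a read changed (n1 -6->6) — executes, giving -6.
  n14: a read changed (n11 6->-6) — executes, giving -6.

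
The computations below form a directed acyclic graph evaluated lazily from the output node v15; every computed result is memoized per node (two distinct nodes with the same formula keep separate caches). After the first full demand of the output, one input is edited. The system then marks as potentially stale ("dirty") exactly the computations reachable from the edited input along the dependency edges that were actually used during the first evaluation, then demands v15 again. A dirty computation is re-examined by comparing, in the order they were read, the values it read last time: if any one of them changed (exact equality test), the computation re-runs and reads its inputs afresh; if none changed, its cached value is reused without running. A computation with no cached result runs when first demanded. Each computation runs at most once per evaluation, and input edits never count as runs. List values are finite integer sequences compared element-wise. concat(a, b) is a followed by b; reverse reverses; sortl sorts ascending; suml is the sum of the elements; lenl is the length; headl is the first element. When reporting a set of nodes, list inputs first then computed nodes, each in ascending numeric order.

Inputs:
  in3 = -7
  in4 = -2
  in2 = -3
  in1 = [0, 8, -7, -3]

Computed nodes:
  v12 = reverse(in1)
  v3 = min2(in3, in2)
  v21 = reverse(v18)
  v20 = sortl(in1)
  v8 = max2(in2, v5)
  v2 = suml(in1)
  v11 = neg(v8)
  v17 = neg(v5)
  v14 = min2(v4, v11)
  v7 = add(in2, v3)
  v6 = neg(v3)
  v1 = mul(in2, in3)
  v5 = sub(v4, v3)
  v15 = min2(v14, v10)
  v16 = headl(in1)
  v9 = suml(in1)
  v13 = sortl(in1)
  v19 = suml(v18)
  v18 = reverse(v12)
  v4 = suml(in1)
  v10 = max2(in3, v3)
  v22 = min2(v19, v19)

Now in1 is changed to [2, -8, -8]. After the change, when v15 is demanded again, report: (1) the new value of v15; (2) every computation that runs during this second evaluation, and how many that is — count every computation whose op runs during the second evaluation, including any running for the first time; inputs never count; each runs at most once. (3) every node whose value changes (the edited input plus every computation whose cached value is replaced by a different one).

Demanding v15 again yields -14.
6 computations run: v4, v5, v8, v11, v14, v15.
The nodes whose values change: in1, v4, v5, v8, v11, v14, v15.

First demand of the output computes:
  v3 = min2(-7, -3) = -7
  v4 = suml([0, 8, -7, -3]) = -2
  v5 = sub(-2, -7) = 5
  v8 = max2(-3, 5) = 5
  v10 = max2(-7, -7) = -7
  v11 = neg(5) = -5
  v14 = min2(-2, -5) = -5
  v15 = min2(-5, -7) = -7

After the edit, cleaning proceeds:
  v4: a read changed (in1 [0, 8, -7, -3]->[2, -8, -8]) — executes, giving -14.
  v5: a read changed (v4 -2->-14) — executes, giving -7.
  v8: a read changed (v5 5->-7) — executes, giving -3.
  v11: a read changed (v8 5->-3) — executes, giving 3.
  v14: a read changed (v4 -2->-14; v11 -5->3) — executes, giving -14.
  v15: a read changed (v14 -5->-14) — executes, giving -14.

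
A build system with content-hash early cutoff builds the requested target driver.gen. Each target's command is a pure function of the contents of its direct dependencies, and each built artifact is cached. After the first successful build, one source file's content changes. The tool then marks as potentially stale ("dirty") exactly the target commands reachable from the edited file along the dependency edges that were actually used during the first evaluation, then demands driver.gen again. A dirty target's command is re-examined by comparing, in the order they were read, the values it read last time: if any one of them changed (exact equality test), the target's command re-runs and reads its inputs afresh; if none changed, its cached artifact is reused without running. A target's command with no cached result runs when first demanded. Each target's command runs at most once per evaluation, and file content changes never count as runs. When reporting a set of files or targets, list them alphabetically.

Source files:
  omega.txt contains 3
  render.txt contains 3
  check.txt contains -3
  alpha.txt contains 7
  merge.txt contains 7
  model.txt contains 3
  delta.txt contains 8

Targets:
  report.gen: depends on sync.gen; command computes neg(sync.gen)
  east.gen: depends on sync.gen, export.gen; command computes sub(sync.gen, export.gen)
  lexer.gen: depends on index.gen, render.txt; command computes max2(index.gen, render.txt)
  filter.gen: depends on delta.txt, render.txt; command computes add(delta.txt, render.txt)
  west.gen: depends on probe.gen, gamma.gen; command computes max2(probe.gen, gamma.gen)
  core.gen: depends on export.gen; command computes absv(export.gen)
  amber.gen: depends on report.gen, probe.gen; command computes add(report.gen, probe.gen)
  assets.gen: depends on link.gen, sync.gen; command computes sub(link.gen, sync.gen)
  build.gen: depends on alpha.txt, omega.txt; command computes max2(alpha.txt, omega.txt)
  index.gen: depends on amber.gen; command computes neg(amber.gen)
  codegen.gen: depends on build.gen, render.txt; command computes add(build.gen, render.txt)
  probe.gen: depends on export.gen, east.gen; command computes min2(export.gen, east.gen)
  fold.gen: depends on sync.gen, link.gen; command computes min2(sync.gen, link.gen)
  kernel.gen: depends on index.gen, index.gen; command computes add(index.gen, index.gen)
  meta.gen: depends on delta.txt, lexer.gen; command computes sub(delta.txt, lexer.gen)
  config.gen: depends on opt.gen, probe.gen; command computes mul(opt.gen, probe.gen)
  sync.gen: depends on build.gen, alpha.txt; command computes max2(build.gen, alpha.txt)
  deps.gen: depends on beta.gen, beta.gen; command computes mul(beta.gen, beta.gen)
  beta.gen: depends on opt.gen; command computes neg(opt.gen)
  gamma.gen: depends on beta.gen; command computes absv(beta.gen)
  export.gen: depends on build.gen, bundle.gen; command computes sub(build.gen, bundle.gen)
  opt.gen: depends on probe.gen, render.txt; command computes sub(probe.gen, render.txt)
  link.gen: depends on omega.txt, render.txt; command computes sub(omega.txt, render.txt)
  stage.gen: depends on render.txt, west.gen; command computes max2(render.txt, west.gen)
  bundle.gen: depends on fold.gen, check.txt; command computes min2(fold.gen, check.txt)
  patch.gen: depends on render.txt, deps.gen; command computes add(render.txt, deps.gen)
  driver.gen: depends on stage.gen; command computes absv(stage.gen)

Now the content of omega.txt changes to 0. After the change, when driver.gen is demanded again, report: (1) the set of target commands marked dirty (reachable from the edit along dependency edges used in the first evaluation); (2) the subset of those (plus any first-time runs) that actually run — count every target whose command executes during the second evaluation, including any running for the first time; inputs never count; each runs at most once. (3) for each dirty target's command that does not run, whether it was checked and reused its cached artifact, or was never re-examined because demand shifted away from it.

Marked dirty: beta.gen, build.gen, bundle.gen, driver.gen, east.gen, export.gen, fold.gen, gamma.gen, link.gen, opt.gen, probe.gen, stage.gen, sync.gen, west.gen.
Target commands that run: build.gen, bundle.gen, fold.gen, link.gen — 4 in total.
Checked but reused from cache: beta.gen, driver.gen, east.gen, export.gen, gamma.gen, opt.gen, probe.gen, stage.gen, sync.gen, west.gen.
Key observation: the cutoff stops propagation at sync.gen — its inputs' values are unchanged, so it reuses its cache.

First evaluation (everything demanded from the output):
  build.gen = max2(7, 3) = 7
  link.gen = sub(3, 3) = 0
  sync.gen = max2(7, 7) = 7
  fold.gen = min2(7, 0) = 0
  bundle.gen = min2(0, -3) = -3
  export.gen = sub(7, -3) = 10
  east.gen = sub(7, 10) = -3
  probe.gen = min2(10, -3) = -3
  opt.gen = sub(-3, 3) = -6
  beta.gen = neg(-6) = 6
  gamma.gen = absv(6) = 6
  west.gen = max2(-3, 6) = 6
  stage.gen = max2(3, 6) = 6
  driver.gen = absv(6) = 6

Propagation after the edit:
  build.gen: runs — omega.txt 3->0; result 7 (same value as before).
  link.gen: runs — omega.txt 3->0; result -3.
  sync.gen: checked — values it read are unchanged (build.gen unchanged, alpha.txt unchanged); reused cached 7 without running.
  fold.gen: runs — link.gen 0->-3; result -3.
  bundle.gen: runs — fold.gen 0->-3; result -3 (same value as before).
  export.gen: checked — values it read are unchanged (build.gen unchanged, bundle.gen unchanged); reused cached 10 without running.
  east.gen: checked — values it read are unchanged (sync.gen unchanged, export.gen unchanged); reused cached -3 without running.
  probe.gen: checked — values it read are unchanged (export.gen unchanged, east.gen unchanged); reused cached -3 without running.
  opt.gen: checked — values it read are unchanged (probe.gen unchanged, render.txt unchanged); reused cached -6 without running.
  beta.gen: checked — values it read are unchanged (opt.gen unchanged); reused cached 6 without running.
  gamma.gen: checked — values it read are unchanged (beta.gen unchanged); reused cached 6 without running.
  west.gen: checked — values it read are unchanged (probe.gen unchanged, gamma.gen unchanged); reused cached 6 without running.
  stage.gen: checked — values it read are unchanged (render.txt unchanged, west.gen unchanged); reused cached 6 without running.
  driver.gen: checked — values it read are unchanged (stage.gen unchanged); reused cached 6 without running.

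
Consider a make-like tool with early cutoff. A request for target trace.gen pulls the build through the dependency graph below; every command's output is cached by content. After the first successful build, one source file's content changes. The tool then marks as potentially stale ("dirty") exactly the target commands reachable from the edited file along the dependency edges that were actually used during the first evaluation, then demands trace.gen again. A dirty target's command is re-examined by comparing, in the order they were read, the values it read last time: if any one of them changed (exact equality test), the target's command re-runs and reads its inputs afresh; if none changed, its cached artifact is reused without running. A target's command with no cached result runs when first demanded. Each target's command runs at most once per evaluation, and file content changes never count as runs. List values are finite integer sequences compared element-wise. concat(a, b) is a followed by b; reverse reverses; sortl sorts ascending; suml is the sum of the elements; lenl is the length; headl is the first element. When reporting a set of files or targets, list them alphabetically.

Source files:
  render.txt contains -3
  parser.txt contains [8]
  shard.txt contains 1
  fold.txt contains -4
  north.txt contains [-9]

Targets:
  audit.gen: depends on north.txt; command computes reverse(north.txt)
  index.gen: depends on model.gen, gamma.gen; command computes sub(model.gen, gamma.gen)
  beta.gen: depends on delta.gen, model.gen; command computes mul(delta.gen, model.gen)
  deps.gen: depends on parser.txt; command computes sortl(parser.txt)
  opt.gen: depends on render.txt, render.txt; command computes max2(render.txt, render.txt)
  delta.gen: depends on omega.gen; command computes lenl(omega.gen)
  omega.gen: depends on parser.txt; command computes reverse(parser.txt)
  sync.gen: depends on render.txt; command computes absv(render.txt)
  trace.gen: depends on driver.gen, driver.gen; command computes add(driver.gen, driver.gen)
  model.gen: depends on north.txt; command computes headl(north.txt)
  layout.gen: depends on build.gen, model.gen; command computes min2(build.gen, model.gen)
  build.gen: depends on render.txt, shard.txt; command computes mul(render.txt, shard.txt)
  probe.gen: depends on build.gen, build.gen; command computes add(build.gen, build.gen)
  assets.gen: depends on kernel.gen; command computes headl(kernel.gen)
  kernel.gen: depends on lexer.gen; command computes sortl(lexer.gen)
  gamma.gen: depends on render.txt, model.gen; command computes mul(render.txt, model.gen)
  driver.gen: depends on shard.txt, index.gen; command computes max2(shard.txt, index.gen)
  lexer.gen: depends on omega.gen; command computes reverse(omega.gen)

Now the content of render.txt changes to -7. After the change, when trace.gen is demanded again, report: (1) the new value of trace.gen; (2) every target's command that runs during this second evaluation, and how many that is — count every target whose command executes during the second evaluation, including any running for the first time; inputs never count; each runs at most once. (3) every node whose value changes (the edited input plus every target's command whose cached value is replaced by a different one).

Demanding trace.gen again yields 2.
3 target commands run: driver.gen, gamma.gen, index.gen.
The nodes whose values change: gamma.gen, index.gen, render.txt.
Note the absorption at driver.gen: it re-runs yet its value is the same, leaving the output's value untouched.

First demand of the output computes:
  model.gen = headl([-9]) = -9
  gamma.gen = mul(-3, -9) = 27
  index.gen = sub(-9, 27) = -36
  driver.gen = max2(1, -36) = 1
  trace.gen = add(1, 1) = 2

After the edit, cleaning proceeds:
  gamma.gen: a read changed (render.txt -3->-7) — executes, giving 63.
  index.gen: a read changed (gamma.gen 27->63) — executes, giving -72.
  driver.gen: a read changed (index.gen -36->-72) — executes, giving 1 — identical to its old value.
  trace.gen: dirty, but its reads are unchanged (driver.gen unchanged, driver.gen unchanged); cached 2 stands.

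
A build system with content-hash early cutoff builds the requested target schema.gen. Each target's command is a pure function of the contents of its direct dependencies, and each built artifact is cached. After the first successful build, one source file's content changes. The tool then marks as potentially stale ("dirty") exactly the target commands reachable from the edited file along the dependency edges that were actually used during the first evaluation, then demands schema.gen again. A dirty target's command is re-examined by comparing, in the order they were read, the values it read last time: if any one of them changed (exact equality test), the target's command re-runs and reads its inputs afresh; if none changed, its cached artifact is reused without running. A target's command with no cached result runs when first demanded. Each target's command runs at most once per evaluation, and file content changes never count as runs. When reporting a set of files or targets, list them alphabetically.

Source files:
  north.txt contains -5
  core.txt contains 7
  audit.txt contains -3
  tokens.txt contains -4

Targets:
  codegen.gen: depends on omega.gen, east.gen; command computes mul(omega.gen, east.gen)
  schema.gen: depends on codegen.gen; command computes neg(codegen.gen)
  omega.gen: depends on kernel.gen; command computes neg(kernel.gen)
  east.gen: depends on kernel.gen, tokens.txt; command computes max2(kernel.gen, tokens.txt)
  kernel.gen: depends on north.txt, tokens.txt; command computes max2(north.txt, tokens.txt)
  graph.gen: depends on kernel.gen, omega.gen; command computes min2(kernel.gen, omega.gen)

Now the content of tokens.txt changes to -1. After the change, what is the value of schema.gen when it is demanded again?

New value of schema.gen: 1.

First evaluation (everything demanded from the output):
  kernel.gen = max2(-5, -4) = -4
  east.gen = max2(-4, -4) = -4
  omega.gen = neg(-4) = 4
  codegen.gen = mul(4, -4) = -16
  schema.gen = neg(-16) = 16

Propagation after the edit:
  kernel.gen: runs — tokens.txt -4->-1; result -1.
  east.gen: runs — kernel.gen -4->-1; tokens.txt -4->-1; result -1.
  omega.gen: runs — kernel.gen -4->-1; result 1.
  codegen.gen: runs — omega.gen 4->1; east.gen -4->-1; result -1.
  schema.gen: runs — codegen.gen -16->-1; result 1.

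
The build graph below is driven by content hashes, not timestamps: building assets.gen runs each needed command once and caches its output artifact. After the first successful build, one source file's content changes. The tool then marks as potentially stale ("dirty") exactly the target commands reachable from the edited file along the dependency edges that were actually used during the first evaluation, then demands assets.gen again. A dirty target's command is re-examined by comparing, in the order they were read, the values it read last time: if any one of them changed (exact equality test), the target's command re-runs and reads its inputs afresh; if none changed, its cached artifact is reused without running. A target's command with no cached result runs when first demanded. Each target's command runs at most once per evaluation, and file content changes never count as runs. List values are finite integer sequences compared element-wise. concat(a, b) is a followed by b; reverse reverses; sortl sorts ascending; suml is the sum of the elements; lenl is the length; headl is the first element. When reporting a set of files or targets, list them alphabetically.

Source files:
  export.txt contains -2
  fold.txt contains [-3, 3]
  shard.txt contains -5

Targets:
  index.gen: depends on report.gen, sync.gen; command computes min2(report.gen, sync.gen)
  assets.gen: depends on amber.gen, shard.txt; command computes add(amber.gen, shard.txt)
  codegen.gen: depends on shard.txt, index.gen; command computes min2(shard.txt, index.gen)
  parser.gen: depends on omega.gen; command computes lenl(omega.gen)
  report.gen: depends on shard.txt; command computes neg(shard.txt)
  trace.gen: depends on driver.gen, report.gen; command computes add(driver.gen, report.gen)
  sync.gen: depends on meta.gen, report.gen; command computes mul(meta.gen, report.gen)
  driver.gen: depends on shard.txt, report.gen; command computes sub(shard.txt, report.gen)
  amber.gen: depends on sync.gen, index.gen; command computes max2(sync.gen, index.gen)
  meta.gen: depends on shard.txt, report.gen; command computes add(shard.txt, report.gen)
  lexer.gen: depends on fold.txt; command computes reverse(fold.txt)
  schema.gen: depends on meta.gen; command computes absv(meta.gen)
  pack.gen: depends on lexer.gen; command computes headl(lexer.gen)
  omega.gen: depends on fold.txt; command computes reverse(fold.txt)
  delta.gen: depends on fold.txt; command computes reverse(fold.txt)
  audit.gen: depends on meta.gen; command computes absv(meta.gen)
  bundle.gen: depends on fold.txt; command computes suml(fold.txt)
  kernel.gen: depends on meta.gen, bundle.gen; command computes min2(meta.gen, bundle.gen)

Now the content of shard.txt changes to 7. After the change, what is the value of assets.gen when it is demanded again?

assets.gen now evaluates to 7.

Initial pass — values computed on the first demand:
  report.gen = neg(-5) = 5
  meta.gen = add(-5, 5) = 0
  sync.gen = mul(0, 5) = 0
  index.gen = min2(5, 0) = 0
  amber.gen = max2(0, 0) = 0
  assets.gen = add(0, -5) = -5

Second demand — change propagation:
  report.gen: re-runs because shard.txt -5->7; new result -7.
  meta.gen: re-runs because shard.txt -5->7; report.gen 5->-7; new result 0 (unchanged).
  sync.gen: re-runs because report.gen 5->-7; new result 0 (unchanged).
  index.gen: re-runs because report.gen 5->-7; new result -7.
  amber.gen: re-runs because index.gen 0->-7; new result 0 (unchanged).
  assets.gen: re-runs because shard.txt -5->7; new result 7.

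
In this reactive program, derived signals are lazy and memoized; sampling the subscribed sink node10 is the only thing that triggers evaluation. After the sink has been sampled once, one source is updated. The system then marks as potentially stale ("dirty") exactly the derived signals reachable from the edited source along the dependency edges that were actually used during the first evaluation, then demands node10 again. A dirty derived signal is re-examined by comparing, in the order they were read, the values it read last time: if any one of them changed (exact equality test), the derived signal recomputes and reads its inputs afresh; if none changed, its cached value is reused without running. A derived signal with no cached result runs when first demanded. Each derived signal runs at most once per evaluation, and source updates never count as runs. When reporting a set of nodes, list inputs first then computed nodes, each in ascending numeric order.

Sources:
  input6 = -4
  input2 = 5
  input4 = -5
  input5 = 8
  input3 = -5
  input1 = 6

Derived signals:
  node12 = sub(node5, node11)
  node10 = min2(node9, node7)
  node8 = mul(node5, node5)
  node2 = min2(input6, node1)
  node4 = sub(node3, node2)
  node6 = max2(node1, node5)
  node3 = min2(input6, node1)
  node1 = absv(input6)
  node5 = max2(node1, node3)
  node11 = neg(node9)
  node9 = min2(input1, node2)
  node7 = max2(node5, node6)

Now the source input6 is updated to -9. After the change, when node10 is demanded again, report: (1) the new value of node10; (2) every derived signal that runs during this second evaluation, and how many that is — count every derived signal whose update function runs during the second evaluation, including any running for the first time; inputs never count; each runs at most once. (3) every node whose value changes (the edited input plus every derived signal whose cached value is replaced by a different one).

First demand of the output computes:
  node1 = absv(-4) = 4
  node2 = min2(-4, 4) = -4
  node3 = min2(-4, 4) = -4
  node5 = max2(4, -4) = 4
  node6 = max2(4, 4) = 4
  node7 = max2(4, 4) = 4
  node9 = min2(6, -4) = -4
  node10 = min2(-4, 4) = -4

After the edit, cleaning proceeds:
  node1: a read changed (input6 -4->-9) — executes, giving 9.
  node2: a read changed (input6 -4->-9; node1 4->9) — executes, giving -9.
  node3: a read changed (input6 -4->-9; node1 4->9) — executes, giving -9.
  node5: a read changed (node1 4->9; node3 -4->-9) — executes, giving 9.
  node6: a read changed (node1 4->9; node5 4->9) — executes, giving 9.
  node7: a read changed (node5 4->9; node6 4->9) — executes, giving 9.
  node9: a read changed (node2 -4->-9) — executes, giving -9.
  node10: a read changed (node9 -4->-9; node7 4->9) — executes, giving -9.

Demanding node10 again yields -9.
8 derived signals run: node1, node2, node3, node5, node6, node7, node9, node10.
The nodes whose values change: input6, node1, node2, node3, node5, node6, node7, node9, node10.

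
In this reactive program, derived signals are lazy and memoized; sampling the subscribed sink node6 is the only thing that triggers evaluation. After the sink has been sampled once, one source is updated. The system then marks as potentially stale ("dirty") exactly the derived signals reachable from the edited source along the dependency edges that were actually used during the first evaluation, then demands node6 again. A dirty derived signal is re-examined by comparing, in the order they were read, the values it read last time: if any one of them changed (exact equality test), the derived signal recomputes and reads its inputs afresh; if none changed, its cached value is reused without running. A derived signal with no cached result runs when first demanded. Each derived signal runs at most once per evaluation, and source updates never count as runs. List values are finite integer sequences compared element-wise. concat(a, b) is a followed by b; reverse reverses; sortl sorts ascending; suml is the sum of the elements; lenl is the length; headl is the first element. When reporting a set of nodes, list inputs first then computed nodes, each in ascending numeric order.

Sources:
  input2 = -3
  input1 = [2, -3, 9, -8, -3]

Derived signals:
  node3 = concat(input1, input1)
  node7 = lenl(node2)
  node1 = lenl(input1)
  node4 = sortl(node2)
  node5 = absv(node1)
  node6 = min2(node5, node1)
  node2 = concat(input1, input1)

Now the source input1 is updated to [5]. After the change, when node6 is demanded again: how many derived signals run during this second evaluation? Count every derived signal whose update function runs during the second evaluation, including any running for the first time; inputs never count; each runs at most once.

First demand of the output computes:
  node1 = lenl([2, -3, 9, -8, -3]) = 5
  node5 = absv(5) = 5
  node6 = min2(5, 5) = 5

After the edit, cleaning proceeds:
  node1: a read changed (input1 [2, -3, 9, -8, -3]->[5]) — executes, giving 1.
  node5: a read changed (node1 5->1) — executes, giving 1.
  node6: a read changed (node5 5->1; node1 5->1) — executes, giving 1.

3 derived signals run: node1, node5, node6.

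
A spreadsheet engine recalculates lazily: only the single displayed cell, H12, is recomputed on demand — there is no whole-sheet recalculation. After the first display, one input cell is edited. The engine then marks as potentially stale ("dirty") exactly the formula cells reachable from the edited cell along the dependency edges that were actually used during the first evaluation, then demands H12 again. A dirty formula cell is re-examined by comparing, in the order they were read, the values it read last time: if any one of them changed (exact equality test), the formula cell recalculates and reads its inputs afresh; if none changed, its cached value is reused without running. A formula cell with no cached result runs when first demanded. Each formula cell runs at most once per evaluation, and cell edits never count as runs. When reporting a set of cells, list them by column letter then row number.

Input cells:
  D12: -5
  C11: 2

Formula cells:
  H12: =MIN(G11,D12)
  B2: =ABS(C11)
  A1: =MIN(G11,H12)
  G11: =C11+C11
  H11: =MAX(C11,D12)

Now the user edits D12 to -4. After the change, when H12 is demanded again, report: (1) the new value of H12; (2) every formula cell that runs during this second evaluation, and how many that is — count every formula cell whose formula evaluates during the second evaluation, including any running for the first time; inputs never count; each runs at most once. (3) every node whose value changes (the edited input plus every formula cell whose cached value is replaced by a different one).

First evaluation (everything demanded from the output):
  G11 = 2 + 2 = 4
  H12 = MIN(4, -5) = -5

Propagation after the edit:
  H12: runs — D12 -5->-4; result -4.

New value of H12: -4.
Formula cells that run: H12 — 1 in total.
Values that change: D12, H12.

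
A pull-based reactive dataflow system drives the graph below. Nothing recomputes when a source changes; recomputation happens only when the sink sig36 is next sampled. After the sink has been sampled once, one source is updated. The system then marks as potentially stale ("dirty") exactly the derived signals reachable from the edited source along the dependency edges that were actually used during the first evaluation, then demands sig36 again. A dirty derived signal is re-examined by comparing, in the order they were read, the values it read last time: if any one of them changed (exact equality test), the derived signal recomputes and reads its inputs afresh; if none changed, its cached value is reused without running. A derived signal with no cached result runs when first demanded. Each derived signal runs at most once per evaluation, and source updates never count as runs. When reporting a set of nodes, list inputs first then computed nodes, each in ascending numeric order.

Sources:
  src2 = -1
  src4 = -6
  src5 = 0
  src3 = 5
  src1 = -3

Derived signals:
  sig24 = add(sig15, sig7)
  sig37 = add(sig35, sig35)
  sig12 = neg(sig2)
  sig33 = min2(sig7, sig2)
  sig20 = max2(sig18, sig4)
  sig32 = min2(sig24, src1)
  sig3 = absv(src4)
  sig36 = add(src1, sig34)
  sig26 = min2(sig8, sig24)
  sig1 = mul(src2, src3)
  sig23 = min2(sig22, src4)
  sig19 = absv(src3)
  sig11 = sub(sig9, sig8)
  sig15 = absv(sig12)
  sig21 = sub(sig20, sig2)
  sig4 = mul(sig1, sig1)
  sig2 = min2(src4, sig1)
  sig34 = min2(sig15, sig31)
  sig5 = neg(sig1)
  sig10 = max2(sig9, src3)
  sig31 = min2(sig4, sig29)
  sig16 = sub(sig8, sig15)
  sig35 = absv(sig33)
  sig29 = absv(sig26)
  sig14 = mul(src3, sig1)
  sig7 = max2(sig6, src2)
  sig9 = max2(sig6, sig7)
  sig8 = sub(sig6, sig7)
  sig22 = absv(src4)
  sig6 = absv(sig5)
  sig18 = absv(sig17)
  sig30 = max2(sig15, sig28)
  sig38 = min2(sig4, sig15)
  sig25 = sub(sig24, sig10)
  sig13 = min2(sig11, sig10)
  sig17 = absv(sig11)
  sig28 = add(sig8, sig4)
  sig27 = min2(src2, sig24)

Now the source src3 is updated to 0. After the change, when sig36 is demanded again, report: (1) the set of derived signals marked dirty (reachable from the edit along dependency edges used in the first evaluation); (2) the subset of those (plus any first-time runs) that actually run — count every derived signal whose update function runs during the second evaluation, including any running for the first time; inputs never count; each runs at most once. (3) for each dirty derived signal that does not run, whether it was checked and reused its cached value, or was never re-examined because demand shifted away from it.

First evaluation (everything demanded from the output):
  sig1 = mul(-1, 5) = -5
  sig2 = min2(-6, -5) = -6
  sig4 = mul(-5, -5) = 25
  sig5 = neg(-5) = 5
  sig6 = absv(5) = 5
  sig7 = max2(5, -1) = 5
  sig8 = sub(5, 5) = 0
  sig12 = neg(-6) = 6
  sig15 = absv(6) = 6
  sig24 = add(6, 5) = 11
  sig26 = min2(0, 11) = 0
  sig29 = absv(0) = 0
  sig31 = min2(25, 0) = 0
  sig34 = min2(6, 0) = 0
  sig36 = add(-3, 0) = -3

Propagation after the edit:
  sig1: runs — src3 5->0; result 0.
  sig2: runs — sig1 -5->0; result -6 (same value as before).
  sig4: runs — sig1 -5->0; sig1 -5->0; result 0.
  sig5: runs — sig1 -5->0; result 0.
  sig6: runs — sig5 5->0; result 0.
  sig7: runs — sig6 5->0; result 0.
  sig8: runs — sig6 5->0; sig7 5->0; result 0 (same value as before).
  sig12: checked — values it read are unchanged (sig2 unchanged); reused cached 6 without running.
  sig15: checked — values it read are unchanged (sig12 unchanged); reused cached 6 without running.
  sig24: runs — sig7 5->0; result 6.
  sig26: runs — sig24 11->6; result 0 (same value as before).
  sig29: checked — values it read are unchanged (sig26 unchanged); reused cached 0 without running.
  sig31: runs — sig4 25->0; result 0 (same value as before).
  sig34: checked — values it read are unchanged (sig15 unchanged, sig31 unchanged); reused cached 0 without running.
  sig36: checked — values it read are unchanged (src1 unchanged, sig34 unchanged); reused cached -3 without running.

Key observation: the cutoff stops propagation at sig12 — its inputs' values are unchanged, so it reuses its cache.

Marked dirty: sig1, sig2, sig4, sig5, sig6, sig7, sig8, sig12, sig15, sig24, sig26, sig29, sig31, sig34, sig36.
Derived signals that run: sig1, sig2, sig4, sig5, sig6, sig7, sig8, sig24, sig26, sig31 — 10 in total.
Checked but reused from cache: sig12, sig15, sig29, sig34, sig36.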